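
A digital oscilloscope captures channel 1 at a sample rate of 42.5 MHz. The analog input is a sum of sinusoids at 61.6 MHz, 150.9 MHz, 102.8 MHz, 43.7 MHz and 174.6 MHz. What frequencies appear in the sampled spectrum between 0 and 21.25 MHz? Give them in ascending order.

1.2 MHz, 4.6 MHz, 17.8 MHz, 19.1 MHz

fs/2 = 21.25 MHz.
61.6 MHz mod fs = 19.1 MHz.
19.1 MHz ≤ fs/2 = 21.25 MHz, appears at 19.1 MHz.
150.9 MHz mod fs = 23.4 MHz.
23.4 MHz > fs/2 = 21.25 MHz, folds to fs − 23.4 MHz = 19.1 MHz.
102.8 MHz mod fs = 17.8 MHz.
17.8 MHz ≤ fs/2 = 21.25 MHz, appears at 17.8 MHz.
43.7 MHz mod fs = 1.2 MHz.
1.2 MHz ≤ fs/2 = 21.25 MHz, appears at 1.2 MHz.
174.6 MHz mod fs = 4.6 MHz.
4.6 MHz ≤ fs/2 = 21.25 MHz, appears at 4.6 MHz.
Distinct values: {1.2 MHz, 4.6 MHz, 17.8 MHz, 19.1 MHz}.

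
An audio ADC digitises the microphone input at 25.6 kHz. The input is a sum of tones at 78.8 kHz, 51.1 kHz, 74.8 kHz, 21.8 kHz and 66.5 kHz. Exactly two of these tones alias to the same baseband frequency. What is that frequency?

fs/2 = 12.8 kHz.
78.8 kHz mod fs = 2 kHz.
2 kHz ≤ fs/2 = 12.8 kHz, appears at 2 kHz.
51.1 kHz mod fs = 25.5 kHz.
25.5 kHz > fs/2 = 12.8 kHz, folds to fs − 25.5 kHz = 0.1 kHz.
74.8 kHz mod fs = 23.6 kHz.
23.6 kHz > fs/2 = 12.8 kHz, folds to fs − 23.6 kHz = 2 kHz.
21.8 kHz > fs/2 = 12.8 kHz, folds to fs − 21.8 kHz = 3.8 kHz.
66.5 kHz mod fs = 15.3 kHz.
15.3 kHz > fs/2 = 12.8 kHz, folds to fs − 15.3 kHz = 10.3 kHz.
74.8 kHz and 78.8 kHz both map to 2 kHz.

2 kHz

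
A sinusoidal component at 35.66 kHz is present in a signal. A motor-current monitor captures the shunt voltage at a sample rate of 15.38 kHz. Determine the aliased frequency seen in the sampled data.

35.66 kHz mod fs = 4.9 kHz.
4.9 kHz ≤ fs/2 = 7.69 kHz, appears at 4.9 kHz.

4.9 kHz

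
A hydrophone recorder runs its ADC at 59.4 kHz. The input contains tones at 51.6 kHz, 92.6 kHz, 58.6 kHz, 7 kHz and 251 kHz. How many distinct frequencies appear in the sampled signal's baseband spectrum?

5

fs/2 = 29.7 kHz.
51.6 kHz > fs/2 = 29.7 kHz, folds to fs − 51.6 kHz = 7.8 kHz.
92.6 kHz mod fs = 33.2 kHz.
33.2 kHz > fs/2 = 29.7 kHz, folds to fs − 33.2 kHz = 26.2 kHz.
58.6 kHz > fs/2 = 29.7 kHz, folds to fs − 58.6 kHz = 0.8 kHz.
7 kHz ≤ fs/2 = 29.7 kHz, passes unchanged.
251 kHz mod fs = 13.4 kHz.
13.4 kHz ≤ fs/2 = 29.7 kHz, appears at 13.4 kHz.
Distinct values: {0.8 kHz, 7 kHz, 7.8 kHz, 13.4 kHz, 26.2 kHz} → 5.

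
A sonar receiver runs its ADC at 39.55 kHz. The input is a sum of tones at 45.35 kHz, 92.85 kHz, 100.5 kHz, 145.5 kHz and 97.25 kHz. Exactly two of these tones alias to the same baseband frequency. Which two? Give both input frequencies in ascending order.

97.25 kHz, 100.5 kHz

fs/2 = 19.775 kHz.
45.35 kHz mod fs = 5.8 kHz.
5.8 kHz ≤ fs/2 = 19.775 kHz, appears at 5.8 kHz.
92.85 kHz mod fs = 13.75 kHz.
13.75 kHz ≤ fs/2 = 19.775 kHz, appears at 13.75 kHz.
100.5 kHz mod fs = 21.4 kHz.
21.4 kHz > fs/2 = 19.775 kHz, folds to fs − 21.4 kHz = 18.15 kHz.
145.5 kHz mod fs = 26.85 kHz.
26.85 kHz > fs/2 = 19.775 kHz, folds to fs − 26.85 kHz = 12.7 kHz.
97.25 kHz mod fs = 18.15 kHz.
18.15 kHz ≤ fs/2 = 19.775 kHz, appears at 18.15 kHz.
97.25 kHz and 100.5 kHz both map to 18.15 kHz.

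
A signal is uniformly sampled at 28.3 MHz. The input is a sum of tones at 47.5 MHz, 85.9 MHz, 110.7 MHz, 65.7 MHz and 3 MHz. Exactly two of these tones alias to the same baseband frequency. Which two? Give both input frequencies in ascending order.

47.5 MHz, 65.7 MHz

fs/2 = 14.15 MHz.
47.5 MHz mod fs = 19.2 MHz.
19.2 MHz > fs/2 = 14.15 MHz, folds to fs − 19.2 MHz = 9.1 MHz.
85.9 MHz mod fs = 1 MHz.
1 MHz ≤ fs/2 = 14.15 MHz, appears at 1 MHz.
110.7 MHz mod fs = 25.8 MHz.
25.8 MHz > fs/2 = 14.15 MHz, folds to fs − 25.8 MHz = 2.5 MHz.
65.7 MHz mod fs = 9.1 MHz.
9.1 MHz ≤ fs/2 = 14.15 MHz, appears at 9.1 MHz.
3 MHz ≤ fs/2 = 14.15 MHz, passes unchanged.
47.5 MHz and 65.7 MHz both map to 9.1 MHz.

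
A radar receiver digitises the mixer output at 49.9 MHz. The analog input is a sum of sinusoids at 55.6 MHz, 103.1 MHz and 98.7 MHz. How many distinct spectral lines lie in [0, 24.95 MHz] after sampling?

3

fs/2 = 24.95 MHz.
55.6 MHz mod fs = 5.7 MHz.
5.7 MHz ≤ fs/2 = 24.95 MHz, appears at 5.7 MHz.
103.1 MHz mod fs = 3.3 MHz.
3.3 MHz ≤ fs/2 = 24.95 MHz, appears at 3.3 MHz.
98.7 MHz mod fs = 48.8 MHz.
48.8 MHz > fs/2 = 24.95 MHz, folds to fs − 48.8 MHz = 1.1 MHz.
Distinct values: {1.1 MHz, 3.3 MHz, 5.7 MHz} → 3.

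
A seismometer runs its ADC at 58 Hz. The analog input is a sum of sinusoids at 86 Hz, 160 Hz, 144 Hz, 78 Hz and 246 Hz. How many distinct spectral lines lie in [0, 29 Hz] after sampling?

3

fs/2 = 29 Hz.
86 Hz mod fs = 28 Hz.
28 Hz ≤ fs/2 = 29 Hz, appears at 28 Hz.
160 Hz mod fs = 44 Hz.
44 Hz > fs/2 = 29 Hz, folds to fs − 44 Hz = 14 Hz.
144 Hz mod fs = 28 Hz.
28 Hz ≤ fs/2 = 29 Hz, appears at 28 Hz.
78 Hz mod fs = 20 Hz.
20 Hz ≤ fs/2 = 29 Hz, appears at 20 Hz.
246 Hz mod fs = 14 Hz.
14 Hz ≤ fs/2 = 29 Hz, appears at 14 Hz.
Distinct values: {14 Hz, 20 Hz, 28 Hz} → 3.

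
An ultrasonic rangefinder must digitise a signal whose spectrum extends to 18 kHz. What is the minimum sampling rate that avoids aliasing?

36 kHz

Nyquist rate = 2 × 18 kHz = 36 kHz.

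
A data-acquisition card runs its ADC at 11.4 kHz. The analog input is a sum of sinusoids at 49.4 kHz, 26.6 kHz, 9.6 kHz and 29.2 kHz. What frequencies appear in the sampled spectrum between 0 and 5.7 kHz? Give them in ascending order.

1.8 kHz, 3.8 kHz, 5 kHz

fs/2 = 5.7 kHz.
49.4 kHz mod fs = 3.8 kHz.
3.8 kHz ≤ fs/2 = 5.7 kHz, appears at 3.8 kHz.
26.6 kHz mod fs = 3.8 kHz.
3.8 kHz ≤ fs/2 = 5.7 kHz, appears at 3.8 kHz.
9.6 kHz > fs/2 = 5.7 kHz, folds to fs − 9.6 kHz = 1.8 kHz.
29.2 kHz mod fs = 6.4 kHz.
6.4 kHz > fs/2 = 5.7 kHz, folds to fs − 6.4 kHz = 5 kHz.
Distinct values: {1.8 kHz, 3.8 kHz, 5 kHz}.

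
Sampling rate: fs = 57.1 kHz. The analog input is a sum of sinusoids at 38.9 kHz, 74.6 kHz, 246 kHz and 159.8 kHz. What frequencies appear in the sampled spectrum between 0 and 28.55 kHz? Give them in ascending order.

fs/2 = 28.55 kHz.
38.9 kHz > fs/2 = 28.55 kHz, folds to fs − 38.9 kHz = 18.2 kHz.
74.6 kHz mod fs = 17.5 kHz.
17.5 kHz ≤ fs/2 = 28.55 kHz, appears at 17.5 kHz.
246 kHz mod fs = 17.6 kHz.
17.6 kHz ≤ fs/2 = 28.55 kHz, appears at 17.6 kHz.
159.8 kHz mod fs = 45.6 kHz.
45.6 kHz > fs/2 = 28.55 kHz, folds to fs − 45.6 kHz = 11.5 kHz.
Distinct values: {11.5 kHz, 17.5 kHz, 17.6 kHz, 18.2 kHz}.

11.5 kHz, 17.5 kHz, 17.6 kHz, 18.2 kHz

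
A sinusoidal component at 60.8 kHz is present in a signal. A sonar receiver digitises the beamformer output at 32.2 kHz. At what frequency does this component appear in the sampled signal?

3.6 kHz

60.8 kHz mod fs = 28.6 kHz.
28.6 kHz > fs/2 = 16.1 kHz, folds to fs − 28.6 kHz = 3.6 kHz.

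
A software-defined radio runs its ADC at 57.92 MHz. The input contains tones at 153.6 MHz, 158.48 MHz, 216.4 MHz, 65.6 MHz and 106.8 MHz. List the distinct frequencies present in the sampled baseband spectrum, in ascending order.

fs/2 = 28.96 MHz.
153.6 MHz mod fs = 37.76 MHz.
37.76 MHz > fs/2 = 28.96 MHz, folds to fs − 37.76 MHz = 20.16 MHz.
158.48 MHz mod fs = 42.64 MHz.
42.64 MHz > fs/2 = 28.96 MHz, folds to fs − 42.64 MHz = 15.28 MHz.
216.4 MHz mod fs = 42.64 MHz.
42.64 MHz > fs/2 = 28.96 MHz, folds to fs − 42.64 MHz = 15.28 MHz.
65.6 MHz mod fs = 7.68 MHz.
7.68 MHz ≤ fs/2 = 28.96 MHz, appears at 7.68 MHz.
106.8 MHz mod fs = 48.88 MHz.
48.88 MHz > fs/2 = 28.96 MHz, folds to fs − 48.88 MHz = 9.04 MHz.
Distinct values: {7.68 MHz, 9.04 MHz, 15.28 MHz, 20.16 MHz}.

7.68 MHz, 9.04 MHz, 15.28 MHz, 20.16 MHz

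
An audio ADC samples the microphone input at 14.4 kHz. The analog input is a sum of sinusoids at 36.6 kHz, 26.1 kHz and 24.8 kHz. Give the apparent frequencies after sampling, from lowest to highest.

fs/2 = 7.2 kHz.
36.6 kHz mod fs = 7.8 kHz.
7.8 kHz > fs/2 = 7.2 kHz, folds to fs − 7.8 kHz = 6.6 kHz.
26.1 kHz mod fs = 11.7 kHz.
11.7 kHz > fs/2 = 7.2 kHz, folds to fs − 11.7 kHz = 2.7 kHz.
24.8 kHz mod fs = 10.4 kHz.
10.4 kHz > fs/2 = 7.2 kHz, folds to fs − 10.4 kHz = 4 kHz.
Distinct values: {2.7 kHz, 4 kHz, 6.6 kHz}.

2.7 kHz, 4 kHz, 6.6 kHz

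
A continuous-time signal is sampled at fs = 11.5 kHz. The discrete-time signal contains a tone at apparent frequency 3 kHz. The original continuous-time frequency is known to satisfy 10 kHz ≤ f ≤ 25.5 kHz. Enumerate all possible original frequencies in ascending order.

Frequencies that alias to 3 kHz are k·fs ± 3 kHz for integer k ≥ 0.
k=0: 3 kHz.
k=1: 8.5 kHz, 14.5 kHz.
k=2: 20 kHz, 26 kHz.
k=3: 31.5 kHz, 37.5 kHz.
Within [10 kHz, 25.5 kHz]: 14.5 kHz, 20 kHz.

14.5 kHz, 20 kHz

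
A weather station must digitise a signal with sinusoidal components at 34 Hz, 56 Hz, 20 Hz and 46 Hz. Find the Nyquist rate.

112 Hz

Highest-frequency component: 56 Hz.
Nyquist rate = 2 × 56 Hz = 112 Hz.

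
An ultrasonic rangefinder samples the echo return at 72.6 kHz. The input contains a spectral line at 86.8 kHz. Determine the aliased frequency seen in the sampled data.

86.8 kHz mod fs = 14.2 kHz.
14.2 kHz ≤ fs/2 = 36.3 kHz, appears at 14.2 kHz.

14.2 kHz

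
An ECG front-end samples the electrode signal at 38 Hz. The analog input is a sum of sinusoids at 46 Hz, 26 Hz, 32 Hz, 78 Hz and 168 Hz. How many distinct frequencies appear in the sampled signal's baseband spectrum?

fs/2 = 19 Hz.
46 Hz mod fs = 8 Hz.
8 Hz ≤ fs/2 = 19 Hz, appears at 8 Hz.
26 Hz > fs/2 = 19 Hz, folds to fs − 26 Hz = 12 Hz.
32 Hz > fs/2 = 19 Hz, folds to fs − 32 Hz = 6 Hz.
78 Hz mod fs = 2 Hz.
2 Hz ≤ fs/2 = 19 Hz, appears at 2 Hz.
168 Hz mod fs = 16 Hz.
16 Hz ≤ fs/2 = 19 Hz, appears at 16 Hz.
Distinct values: {2 Hz, 6 Hz, 8 Hz, 12 Hz, 16 Hz} → 5.

5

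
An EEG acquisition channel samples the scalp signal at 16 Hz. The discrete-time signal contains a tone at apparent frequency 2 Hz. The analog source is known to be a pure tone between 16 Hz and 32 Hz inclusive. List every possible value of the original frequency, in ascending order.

Frequencies that alias to 2 Hz are k·fs ± 2 Hz for integer k ≥ 0.
k=0: 2 Hz.
k=1: 14 Hz, 18 Hz.
k=2: 30 Hz, 34 Hz.
k=3: 46 Hz, 50 Hz.
Within [16 Hz, 32 Hz]: 18 Hz, 30 Hz.

18 Hz, 30 Hz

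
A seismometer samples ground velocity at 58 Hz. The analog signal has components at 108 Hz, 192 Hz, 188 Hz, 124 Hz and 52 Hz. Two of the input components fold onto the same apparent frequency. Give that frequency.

8 Hz

fs/2 = 29 Hz.
108 Hz mod fs = 50 Hz.
50 Hz > fs/2 = 29 Hz, folds to fs − 50 Hz = 8 Hz.
192 Hz mod fs = 18 Hz.
18 Hz ≤ fs/2 = 29 Hz, appears at 18 Hz.
188 Hz mod fs = 14 Hz.
14 Hz ≤ fs/2 = 29 Hz, appears at 14 Hz.
124 Hz mod fs = 8 Hz.
8 Hz ≤ fs/2 = 29 Hz, appears at 8 Hz.
52 Hz > fs/2 = 29 Hz, folds to fs − 52 Hz = 6 Hz.
108 Hz and 124 Hz both map to 8 Hz.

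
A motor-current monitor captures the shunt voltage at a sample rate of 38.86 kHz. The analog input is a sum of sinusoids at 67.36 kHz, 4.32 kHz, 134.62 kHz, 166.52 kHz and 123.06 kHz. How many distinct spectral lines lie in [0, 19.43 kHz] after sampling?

fs/2 = 19.43 kHz.
67.36 kHz mod fs = 28.5 kHz.
28.5 kHz > fs/2 = 19.43 kHz, folds to fs − 28.5 kHz = 10.36 kHz.
4.32 kHz ≤ fs/2 = 19.43 kHz, passes unchanged.
134.62 kHz mod fs = 18.04 kHz.
18.04 kHz ≤ fs/2 = 19.43 kHz, appears at 18.04 kHz.
166.52 kHz mod fs = 11.08 kHz.
11.08 kHz ≤ fs/2 = 19.43 kHz, appears at 11.08 kHz.
123.06 kHz mod fs = 6.48 kHz.
6.48 kHz ≤ fs/2 = 19.43 kHz, appears at 6.48 kHz.
Distinct values: {4.32 kHz, 6.48 kHz, 10.36 kHz, 11.08 kHz, 18.04 kHz} → 5.

5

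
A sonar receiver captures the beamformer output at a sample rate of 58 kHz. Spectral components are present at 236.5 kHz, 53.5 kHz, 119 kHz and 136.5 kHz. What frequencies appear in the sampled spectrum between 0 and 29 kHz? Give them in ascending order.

fs/2 = 29 kHz.
236.5 kHz mod fs = 4.5 kHz.
4.5 kHz ≤ fs/2 = 29 kHz, appears at 4.5 kHz.
53.5 kHz > fs/2 = 29 kHz, folds to fs − 53.5 kHz = 4.5 kHz.
119 kHz mod fs = 3 kHz.
3 kHz ≤ fs/2 = 29 kHz, appears at 3 kHz.
136.5 kHz mod fs = 20.5 kHz.
20.5 kHz ≤ fs/2 = 29 kHz, appears at 20.5 kHz.
Distinct values: {3 kHz, 4.5 kHz, 20.5 kHz}.

3 kHz, 4.5 kHz, 20.5 kHz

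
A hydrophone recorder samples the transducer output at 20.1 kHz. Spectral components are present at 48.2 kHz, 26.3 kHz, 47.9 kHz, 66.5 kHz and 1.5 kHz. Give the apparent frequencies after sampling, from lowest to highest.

fs/2 = 10.05 kHz.
48.2 kHz mod fs = 8 kHz.
8 kHz ≤ fs/2 = 10.05 kHz, appears at 8 kHz.
26.3 kHz mod fs = 6.2 kHz.
6.2 kHz ≤ fs/2 = 10.05 kHz, appears at 6.2 kHz.
47.9 kHz mod fs = 7.7 kHz.
7.7 kHz ≤ fs/2 = 10.05 kHz, appears at 7.7 kHz.
66.5 kHz mod fs = 6.2 kHz.
6.2 kHz ≤ fs/2 = 10.05 kHz, appears at 6.2 kHz.
1.5 kHz ≤ fs/2 = 10.05 kHz, passes unchanged.
Distinct values: {1.5 kHz, 6.2 kHz, 7.7 kHz, 8 kHz}.

1.5 kHz, 6.2 kHz, 7.7 kHz, 8 kHz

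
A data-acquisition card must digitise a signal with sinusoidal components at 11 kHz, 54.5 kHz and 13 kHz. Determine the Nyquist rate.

109 kHz

Highest-frequency component: 54.5 kHz.
Nyquist rate = 2 × 54.5 kHz = 109 kHz.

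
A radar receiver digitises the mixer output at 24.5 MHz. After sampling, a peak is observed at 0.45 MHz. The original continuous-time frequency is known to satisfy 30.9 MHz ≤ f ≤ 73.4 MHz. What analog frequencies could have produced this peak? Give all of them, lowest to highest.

Frequencies that alias to 0.45 MHz are k·fs ± 0.45 MHz for integer k ≥ 0.
k=0: 0.45 MHz.
k=1: 24.05 MHz, 24.95 MHz.
k=2: 48.55 MHz, 49.45 MHz.
k=3: 73.05 MHz, 73.95 MHz.
k=4: 97.55 MHz, 98.45 MHz.
Within [30.9 MHz, 73.4 MHz]: 48.55 MHz, 49.45 MHz, 73.05 MHz.

48.55 MHz, 49.45 MHz, 73.05 MHz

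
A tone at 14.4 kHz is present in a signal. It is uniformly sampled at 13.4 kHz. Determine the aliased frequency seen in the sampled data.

14.4 kHz mod fs = 1 kHz.
1 kHz ≤ fs/2 = 6.7 kHz, appears at 1 kHz.

1 kHz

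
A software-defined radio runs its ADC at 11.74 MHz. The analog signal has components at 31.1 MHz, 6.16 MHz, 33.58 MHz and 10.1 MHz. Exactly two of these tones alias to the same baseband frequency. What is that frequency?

1.64 MHz

fs/2 = 5.87 MHz.
31.1 MHz mod fs = 7.62 MHz.
7.62 MHz > fs/2 = 5.87 MHz, folds to fs − 7.62 MHz = 4.12 MHz.
6.16 MHz > fs/2 = 5.87 MHz, folds to fs − 6.16 MHz = 5.58 MHz.
33.58 MHz mod fs = 10.1 MHz.
10.1 MHz > fs/2 = 5.87 MHz, folds to fs − 10.1 MHz = 1.64 MHz.
10.1 MHz > fs/2 = 5.87 MHz, folds to fs − 10.1 MHz = 1.64 MHz.
10.1 MHz and 33.58 MHz both map to 1.64 MHz.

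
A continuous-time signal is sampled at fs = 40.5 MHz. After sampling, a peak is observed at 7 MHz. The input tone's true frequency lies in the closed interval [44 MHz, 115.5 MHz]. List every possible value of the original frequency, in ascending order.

Frequencies that alias to 7 MHz are k·fs ± 7 MHz for integer k ≥ 0.
k=0: 7 MHz.
k=1: 33.5 MHz, 47.5 MHz.
k=2: 74 MHz, 88 MHz.
k=3: 114.5 MHz, 128.5 MHz.
k=4: 155 MHz, 169 MHz.
Within [44 MHz, 115.5 MHz]: 47.5 MHz, 74 MHz, 88 MHz, 114.5 MHz.

47.5 MHz, 74 MHz, 88 MHz, 114.5 MHz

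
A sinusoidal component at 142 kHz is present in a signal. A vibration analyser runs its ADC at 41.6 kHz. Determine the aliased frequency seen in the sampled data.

142 kHz mod fs = 17.2 kHz.
17.2 kHz ≤ fs/2 = 20.8 kHz, appears at 17.2 kHz.

17.2 kHz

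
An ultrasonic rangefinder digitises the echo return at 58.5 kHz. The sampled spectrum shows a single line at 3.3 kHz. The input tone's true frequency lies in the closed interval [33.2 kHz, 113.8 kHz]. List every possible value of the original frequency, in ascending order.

55.2 kHz, 61.8 kHz, 113.7 kHz

Frequencies that alias to 3.3 kHz are k·fs ± 3.3 kHz for integer k ≥ 0.
k=0: 3.3 kHz.
k=1: 55.2 kHz, 61.8 kHz.
k=2: 113.7 kHz, 120.3 kHz.
k=3: 172.2 kHz, 178.8 kHz.
Within [33.2 kHz, 113.8 kHz]: 55.2 kHz, 61.8 kHz, 113.7 kHz.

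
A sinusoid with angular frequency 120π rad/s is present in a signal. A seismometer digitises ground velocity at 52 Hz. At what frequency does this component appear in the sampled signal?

ω = 120π rad/s → f = ω/(2π) = 60 Hz.
60 Hz mod fs = 8 Hz.
8 Hz ≤ fs/2 = 26 Hz, appears at 8 Hz.

8 Hz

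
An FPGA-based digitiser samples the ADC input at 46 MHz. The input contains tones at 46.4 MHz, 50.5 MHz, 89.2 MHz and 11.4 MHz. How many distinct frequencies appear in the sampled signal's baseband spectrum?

4

fs/2 = 23 MHz.
46.4 MHz mod fs = 0.4 MHz.
0.4 MHz ≤ fs/2 = 23 MHz, appears at 0.4 MHz.
50.5 MHz mod fs = 4.5 MHz.
4.5 MHz ≤ fs/2 = 23 MHz, appears at 4.5 MHz.
89.2 MHz mod fs = 43.2 MHz.
43.2 MHz > fs/2 = 23 MHz, folds to fs − 43.2 MHz = 2.8 MHz.
11.4 MHz ≤ fs/2 = 23 MHz, passes unchanged.
Distinct values: {0.4 MHz, 2.8 MHz, 4.5 MHz, 11.4 MHz} → 4.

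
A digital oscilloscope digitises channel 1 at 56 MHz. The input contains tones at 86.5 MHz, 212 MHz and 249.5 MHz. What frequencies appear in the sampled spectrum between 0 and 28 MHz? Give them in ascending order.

fs/2 = 28 MHz.
86.5 MHz mod fs = 30.5 MHz.
30.5 MHz > fs/2 = 28 MHz, folds to fs − 30.5 MHz = 25.5 MHz.
212 MHz mod fs = 44 MHz.
44 MHz > fs/2 = 28 MHz, folds to fs − 44 MHz = 12 MHz.
249.5 MHz mod fs = 25.5 MHz.
25.5 MHz ≤ fs/2 = 28 MHz, appears at 25.5 MHz.
Distinct values: {12 MHz, 25.5 MHz}.

12 MHz, 25.5 MHz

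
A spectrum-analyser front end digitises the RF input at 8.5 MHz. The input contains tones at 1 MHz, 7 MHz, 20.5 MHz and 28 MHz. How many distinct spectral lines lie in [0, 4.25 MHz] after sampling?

fs/2 = 4.25 MHz.
1 MHz ≤ fs/2 = 4.25 MHz, passes unchanged.
7 MHz > fs/2 = 4.25 MHz, folds to fs − 7 MHz = 1.5 MHz.
20.5 MHz mod fs = 3.5 MHz.
3.5 MHz ≤ fs/2 = 4.25 MHz, appears at 3.5 MHz.
28 MHz mod fs = 2.5 MHz.
2.5 MHz ≤ fs/2 = 4.25 MHz, appears at 2.5 MHz.
Distinct values: {1 MHz, 1.5 MHz, 2.5 MHz, 3.5 MHz} → 4.

4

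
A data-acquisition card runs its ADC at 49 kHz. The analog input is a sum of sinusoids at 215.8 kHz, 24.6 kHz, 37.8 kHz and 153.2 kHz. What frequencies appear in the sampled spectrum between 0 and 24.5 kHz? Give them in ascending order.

fs/2 = 24.5 kHz.
215.8 kHz mod fs = 19.8 kHz.
19.8 kHz ≤ fs/2 = 24.5 kHz, appears at 19.8 kHz.
24.6 kHz > fs/2 = 24.5 kHz, folds to fs − 24.6 kHz = 24.4 kHz.
37.8 kHz > fs/2 = 24.5 kHz, folds to fs − 37.8 kHz = 11.2 kHz.
153.2 kHz mod fs = 6.2 kHz.
6.2 kHz ≤ fs/2 = 24.5 kHz, appears at 6.2 kHz.
Distinct values: {6.2 kHz, 11.2 kHz, 19.8 kHz, 24.4 kHz}.

6.2 kHz, 11.2 kHz, 19.8 kHz, 24.4 kHz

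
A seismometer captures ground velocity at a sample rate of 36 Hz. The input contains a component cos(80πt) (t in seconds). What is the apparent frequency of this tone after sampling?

4 Hz

ω = 80π rad/s → f = ω/(2π) = 40 Hz.
40 Hz mod fs = 4 Hz.
4 Hz ≤ fs/2 = 18 Hz, appears at 4 Hz.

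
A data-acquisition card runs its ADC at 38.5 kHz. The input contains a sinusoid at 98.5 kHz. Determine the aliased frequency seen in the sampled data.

17 kHz

98.5 kHz mod fs = 21.5 kHz.
21.5 kHz > fs/2 = 19.25 kHz, folds to fs − 21.5 kHz = 17 kHz.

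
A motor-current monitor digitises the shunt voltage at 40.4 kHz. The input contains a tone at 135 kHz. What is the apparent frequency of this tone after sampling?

13.8 kHz

135 kHz mod fs = 13.8 kHz.
13.8 kHz ≤ fs/2 = 20.2 kHz, appears at 13.8 kHz.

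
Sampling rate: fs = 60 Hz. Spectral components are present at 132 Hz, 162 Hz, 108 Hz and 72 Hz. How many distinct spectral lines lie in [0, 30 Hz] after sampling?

2

fs/2 = 30 Hz.
132 Hz mod fs = 12 Hz.
12 Hz ≤ fs/2 = 30 Hz, appears at 12 Hz.
162 Hz mod fs = 42 Hz.
42 Hz > fs/2 = 30 Hz, folds to fs − 42 Hz = 18 Hz.
108 Hz mod fs = 48 Hz.
48 Hz > fs/2 = 30 Hz, folds to fs − 48 Hz = 12 Hz.
72 Hz mod fs = 12 Hz.
12 Hz ≤ fs/2 = 30 Hz, appears at 12 Hz.
Distinct values: {12 Hz, 18 Hz} → 2.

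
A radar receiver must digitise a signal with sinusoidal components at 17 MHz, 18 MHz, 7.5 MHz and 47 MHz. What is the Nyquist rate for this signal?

Highest-frequency component: 47 MHz.
Nyquist rate = 2 × 47 MHz = 94 MHz.

94 MHz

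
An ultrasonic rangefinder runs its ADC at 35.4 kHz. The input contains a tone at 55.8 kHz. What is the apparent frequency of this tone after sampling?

15 kHz

55.8 kHz mod fs = 20.4 kHz.
20.4 kHz > fs/2 = 17.7 kHz, folds to fs − 20.4 kHz = 15 kHz.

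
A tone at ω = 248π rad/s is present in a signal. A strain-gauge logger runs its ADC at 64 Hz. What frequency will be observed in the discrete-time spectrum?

4 Hz

ω = 248π rad/s → f = ω/(2π) = 124 Hz.
124 Hz mod fs = 60 Hz.
60 Hz > fs/2 = 32 Hz, folds to fs − 60 Hz = 4 Hz.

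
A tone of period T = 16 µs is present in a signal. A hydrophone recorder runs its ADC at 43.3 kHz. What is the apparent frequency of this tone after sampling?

19.2 kHz

T = 16 µs → f = 1/T = 62.5 kHz.
62.5 kHz mod fs = 19.2 kHz.
19.2 kHz ≤ fs/2 = 21.65 kHz, appears at 19.2 kHz.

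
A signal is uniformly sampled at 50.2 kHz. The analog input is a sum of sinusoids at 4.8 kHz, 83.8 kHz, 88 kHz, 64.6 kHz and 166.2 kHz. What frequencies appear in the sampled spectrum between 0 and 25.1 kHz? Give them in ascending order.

4.8 kHz, 12.4 kHz, 14.4 kHz, 15.6 kHz, 16.6 kHz

fs/2 = 25.1 kHz.
4.8 kHz ≤ fs/2 = 25.1 kHz, passes unchanged.
83.8 kHz mod fs = 33.6 kHz.
33.6 kHz > fs/2 = 25.1 kHz, folds to fs − 33.6 kHz = 16.6 kHz.
88 kHz mod fs = 37.8 kHz.
37.8 kHz > fs/2 = 25.1 kHz, folds to fs − 37.8 kHz = 12.4 kHz.
64.6 kHz mod fs = 14.4 kHz.
14.4 kHz ≤ fs/2 = 25.1 kHz, appears at 14.4 kHz.
166.2 kHz mod fs = 15.6 kHz.
15.6 kHz ≤ fs/2 = 25.1 kHz, appears at 15.6 kHz.
Distinct values: {4.8 kHz, 12.4 kHz, 14.4 kHz, 15.6 kHz, 16.6 kHz}.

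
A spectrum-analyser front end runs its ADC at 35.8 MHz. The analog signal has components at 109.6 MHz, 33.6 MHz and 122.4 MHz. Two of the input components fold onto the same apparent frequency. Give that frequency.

2.2 MHz

fs/2 = 17.9 MHz.
109.6 MHz mod fs = 2.2 MHz.
2.2 MHz ≤ fs/2 = 17.9 MHz, appears at 2.2 MHz.
33.6 MHz > fs/2 = 17.9 MHz, folds to fs − 33.6 MHz = 2.2 MHz.
122.4 MHz mod fs = 15 MHz.
15 MHz ≤ fs/2 = 17.9 MHz, appears at 15 MHz.
33.6 MHz and 109.6 MHz both map to 2.2 MHz.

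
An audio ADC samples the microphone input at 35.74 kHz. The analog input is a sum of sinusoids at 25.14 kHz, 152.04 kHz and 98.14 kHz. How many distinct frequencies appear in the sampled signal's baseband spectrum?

2

fs/2 = 17.87 kHz.
25.14 kHz > fs/2 = 17.87 kHz, folds to fs − 25.14 kHz = 10.6 kHz.
152.04 kHz mod fs = 9.08 kHz.
9.08 kHz ≤ fs/2 = 17.87 kHz, appears at 9.08 kHz.
98.14 kHz mod fs = 26.66 kHz.
26.66 kHz > fs/2 = 17.87 kHz, folds to fs − 26.66 kHz = 9.08 kHz.
Distinct values: {9.08 kHz, 10.6 kHz} → 2.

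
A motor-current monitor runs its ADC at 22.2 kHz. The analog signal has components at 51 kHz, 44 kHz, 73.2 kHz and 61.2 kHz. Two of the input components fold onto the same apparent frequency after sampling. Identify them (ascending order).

51 kHz, 73.2 kHz

fs/2 = 11.1 kHz.
51 kHz mod fs = 6.6 kHz.
6.6 kHz ≤ fs/2 = 11.1 kHz, appears at 6.6 kHz.
44 kHz mod fs = 21.8 kHz.
21.8 kHz > fs/2 = 11.1 kHz, folds to fs − 21.8 kHz = 0.4 kHz.
73.2 kHz mod fs = 6.6 kHz.
6.6 kHz ≤ fs/2 = 11.1 kHz, appears at 6.6 kHz.
61.2 kHz mod fs = 16.8 kHz.
16.8 kHz > fs/2 = 11.1 kHz, folds to fs − 16.8 kHz = 5.4 kHz.
51 kHz and 73.2 kHz both map to 6.6 kHz.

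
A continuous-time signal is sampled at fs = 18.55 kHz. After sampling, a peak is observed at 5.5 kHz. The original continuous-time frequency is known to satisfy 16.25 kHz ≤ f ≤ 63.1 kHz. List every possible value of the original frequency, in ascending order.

24.05 kHz, 31.6 kHz, 42.6 kHz, 50.15 kHz, 61.15 kHz

Frequencies that alias to 5.5 kHz are k·fs ± 5.5 kHz for integer k ≥ 0.
k=0: 5.5 kHz.
k=1: 13.05 kHz, 24.05 kHz.
k=2: 31.6 kHz, 42.6 kHz.
k=3: 50.15 kHz, 61.15 kHz.
k=4: 68.7 kHz, 79.7 kHz.
Within [16.25 kHz, 63.1 kHz]: 24.05 kHz, 31.6 kHz, 42.6 kHz, 50.15 kHz, 61.15 kHz.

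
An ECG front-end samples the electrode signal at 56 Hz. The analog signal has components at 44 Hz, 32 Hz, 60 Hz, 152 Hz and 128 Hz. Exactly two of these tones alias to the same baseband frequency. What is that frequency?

16 Hz

fs/2 = 28 Hz.
44 Hz > fs/2 = 28 Hz, folds to fs − 44 Hz = 12 Hz.
32 Hz > fs/2 = 28 Hz, folds to fs − 32 Hz = 24 Hz.
60 Hz mod fs = 4 Hz.
4 Hz ≤ fs/2 = 28 Hz, appears at 4 Hz.
152 Hz mod fs = 40 Hz.
40 Hz > fs/2 = 28 Hz, folds to fs − 40 Hz = 16 Hz.
128 Hz mod fs = 16 Hz.
16 Hz ≤ fs/2 = 28 Hz, appears at 16 Hz.
128 Hz and 152 Hz both map to 16 Hz.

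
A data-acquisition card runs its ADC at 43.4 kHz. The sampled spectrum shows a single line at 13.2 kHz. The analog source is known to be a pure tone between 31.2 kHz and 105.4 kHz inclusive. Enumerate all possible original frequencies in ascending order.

Frequencies that alias to 13.2 kHz are k·fs ± 13.2 kHz for integer k ≥ 0.
k=0: 13.2 kHz.
k=1: 30.2 kHz, 56.6 kHz.
k=2: 73.6 kHz, 100 kHz.
k=3: 117 kHz, 143.4 kHz.
Within [31.2 kHz, 105.4 kHz]: 56.6 kHz, 73.6 kHz, 100 kHz.

56.6 kHz, 73.6 kHz, 100 kHz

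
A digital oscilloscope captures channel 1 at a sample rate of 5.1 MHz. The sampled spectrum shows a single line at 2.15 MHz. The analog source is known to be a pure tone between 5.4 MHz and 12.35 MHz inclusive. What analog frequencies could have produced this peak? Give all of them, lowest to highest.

7.25 MHz, 8.05 MHz, 12.35 MHz

Frequencies that alias to 2.15 MHz are k·fs ± 2.15 MHz for integer k ≥ 0.
k=0: 2.15 MHz.
k=1: 2.95 MHz, 7.25 MHz.
k=2: 8.05 MHz, 12.35 MHz.
k=3: 13.15 MHz, 17.45 MHz.
Within [5.4 MHz, 12.35 MHz]: 7.25 MHz, 8.05 MHz, 12.35 MHz.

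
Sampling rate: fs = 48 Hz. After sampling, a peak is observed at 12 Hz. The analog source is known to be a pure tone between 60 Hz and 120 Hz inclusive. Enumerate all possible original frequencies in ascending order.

Frequencies that alias to 12 Hz are k·fs ± 12 Hz for integer k ≥ 0.
k=0: 12 Hz.
k=1: 36 Hz, 60 Hz.
k=2: 84 Hz, 108 Hz.
k=3: 132 Hz, 156 Hz.
Within [60 Hz, 120 Hz]: 60 Hz, 84 Hz, 108 Hz.

60 Hz, 84 Hz, 108 Hz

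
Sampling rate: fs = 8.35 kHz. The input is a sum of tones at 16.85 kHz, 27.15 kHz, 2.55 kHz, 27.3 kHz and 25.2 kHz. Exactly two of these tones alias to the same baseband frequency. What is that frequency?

0.15 kHz

fs/2 = 4.175 kHz.
16.85 kHz mod fs = 0.15 kHz.
0.15 kHz ≤ fs/2 = 4.175 kHz, appears at 0.15 kHz.
27.15 kHz mod fs = 2.1 kHz.
2.1 kHz ≤ fs/2 = 4.175 kHz, appears at 2.1 kHz.
2.55 kHz ≤ fs/2 = 4.175 kHz, passes unchanged.
27.3 kHz mod fs = 2.25 kHz.
2.25 kHz ≤ fs/2 = 4.175 kHz, appears at 2.25 kHz.
25.2 kHz mod fs = 0.15 kHz.
0.15 kHz ≤ fs/2 = 4.175 kHz, appears at 0.15 kHz.
16.85 kHz and 25.2 kHz both map to 0.15 kHz.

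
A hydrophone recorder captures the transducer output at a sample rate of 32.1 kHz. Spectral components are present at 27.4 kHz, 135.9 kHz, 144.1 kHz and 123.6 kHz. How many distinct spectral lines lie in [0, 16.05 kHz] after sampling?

4

fs/2 = 16.05 kHz.
27.4 kHz > fs/2 = 16.05 kHz, folds to fs − 27.4 kHz = 4.7 kHz.
135.9 kHz mod fs = 7.5 kHz.
7.5 kHz ≤ fs/2 = 16.05 kHz, appears at 7.5 kHz.
144.1 kHz mod fs = 15.7 kHz.
15.7 kHz ≤ fs/2 = 16.05 kHz, appears at 15.7 kHz.
123.6 kHz mod fs = 27.3 kHz.
27.3 kHz > fs/2 = 16.05 kHz, folds to fs − 27.3 kHz = 4.8 kHz.
Distinct values: {4.7 kHz, 4.8 kHz, 7.5 kHz, 15.7 kHz} → 4.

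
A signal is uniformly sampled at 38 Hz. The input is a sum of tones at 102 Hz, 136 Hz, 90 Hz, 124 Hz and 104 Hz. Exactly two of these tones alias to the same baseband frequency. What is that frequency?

10 Hz

fs/2 = 19 Hz.
102 Hz mod fs = 26 Hz.
26 Hz > fs/2 = 19 Hz, folds to fs − 26 Hz = 12 Hz.
136 Hz mod fs = 22 Hz.
22 Hz > fs/2 = 19 Hz, folds to fs − 22 Hz = 16 Hz.
90 Hz mod fs = 14 Hz.
14 Hz ≤ fs/2 = 19 Hz, appears at 14 Hz.
124 Hz mod fs = 10 Hz.
10 Hz ≤ fs/2 = 19 Hz, appears at 10 Hz.
104 Hz mod fs = 28 Hz.
28 Hz > fs/2 = 19 Hz, folds to fs − 28 Hz = 10 Hz.
104 Hz and 124 Hz both map to 10 Hz.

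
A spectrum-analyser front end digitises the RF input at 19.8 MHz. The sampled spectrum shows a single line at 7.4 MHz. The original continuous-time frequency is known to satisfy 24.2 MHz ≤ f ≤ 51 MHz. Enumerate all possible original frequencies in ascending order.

27.2 MHz, 32.2 MHz, 47 MHz

Frequencies that alias to 7.4 MHz are k·fs ± 7.4 MHz for integer k ≥ 0.
k=0: 7.4 MHz.
k=1: 12.4 MHz, 27.2 MHz.
k=2: 32.2 MHz, 47 MHz.
k=3: 52 MHz, 66.8 MHz.
Within [24.2 MHz, 51 MHz]: 27.2 MHz, 32.2 MHz, 47 MHz.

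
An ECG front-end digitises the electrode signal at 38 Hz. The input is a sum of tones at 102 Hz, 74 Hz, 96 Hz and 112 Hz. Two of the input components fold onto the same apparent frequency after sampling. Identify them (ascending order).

fs/2 = 19 Hz.
102 Hz mod fs = 26 Hz.
26 Hz > fs/2 = 19 Hz, folds to fs − 26 Hz = 12 Hz.
74 Hz mod fs = 36 Hz.
36 Hz > fs/2 = 19 Hz, folds to fs − 36 Hz = 2 Hz.
96 Hz mod fs = 20 Hz.
20 Hz > fs/2 = 19 Hz, folds to fs − 20 Hz = 18 Hz.
112 Hz mod fs = 36 Hz.
36 Hz > fs/2 = 19 Hz, folds to fs − 36 Hz = 2 Hz.
74 Hz and 112 Hz both map to 2 Hz.

74 Hz, 112 Hz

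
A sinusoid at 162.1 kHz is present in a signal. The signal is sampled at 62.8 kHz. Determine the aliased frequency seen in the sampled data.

26.3 kHz

162.1 kHz mod fs = 36.5 kHz.
36.5 kHz > fs/2 = 31.4 kHz, folds to fs − 36.5 kHz = 26.3 kHz.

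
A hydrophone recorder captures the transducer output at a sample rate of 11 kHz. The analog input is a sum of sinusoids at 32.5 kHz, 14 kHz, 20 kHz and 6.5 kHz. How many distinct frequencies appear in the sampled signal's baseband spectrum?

4

fs/2 = 5.5 kHz.
32.5 kHz mod fs = 10.5 kHz.
10.5 kHz > fs/2 = 5.5 kHz, folds to fs − 10.5 kHz = 0.5 kHz.
14 kHz mod fs = 3 kHz.
3 kHz ≤ fs/2 = 5.5 kHz, appears at 3 kHz.
20 kHz mod fs = 9 kHz.
9 kHz > fs/2 = 5.5 kHz, folds to fs − 9 kHz = 2 kHz.
6.5 kHz > fs/2 = 5.5 kHz, folds to fs − 6.5 kHz = 4.5 kHz.
Distinct values: {0.5 kHz, 2 kHz, 3 kHz, 4.5 kHz} → 4.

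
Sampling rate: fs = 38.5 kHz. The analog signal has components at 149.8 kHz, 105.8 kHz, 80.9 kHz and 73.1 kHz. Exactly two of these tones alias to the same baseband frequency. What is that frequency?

fs/2 = 19.25 kHz.
149.8 kHz mod fs = 34.3 kHz.
34.3 kHz > fs/2 = 19.25 kHz, folds to fs − 34.3 kHz = 4.2 kHz.
105.8 kHz mod fs = 28.8 kHz.
28.8 kHz > fs/2 = 19.25 kHz, folds to fs − 28.8 kHz = 9.7 kHz.
80.9 kHz mod fs = 3.9 kHz.
3.9 kHz ≤ fs/2 = 19.25 kHz, appears at 3.9 kHz.
73.1 kHz mod fs = 34.6 kHz.
34.6 kHz > fs/2 = 19.25 kHz, folds to fs − 34.6 kHz = 3.9 kHz.
73.1 kHz and 80.9 kHz both map to 3.9 kHz.

3.9 kHz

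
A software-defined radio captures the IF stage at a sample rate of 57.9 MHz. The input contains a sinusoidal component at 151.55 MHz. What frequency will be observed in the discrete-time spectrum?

151.55 MHz mod fs = 35.75 MHz.
35.75 MHz > fs/2 = 28.95 MHz, folds to fs − 35.75 MHz = 22.15 MHz.

22.15 MHz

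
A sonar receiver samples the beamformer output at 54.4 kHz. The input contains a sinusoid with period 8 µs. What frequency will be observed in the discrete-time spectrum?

T = 8 µs → f = 1/T = 125 kHz.
125 kHz mod fs = 16.2 kHz.
16.2 kHz ≤ fs/2 = 27.2 kHz, appears at 16.2 kHz.

16.2 kHz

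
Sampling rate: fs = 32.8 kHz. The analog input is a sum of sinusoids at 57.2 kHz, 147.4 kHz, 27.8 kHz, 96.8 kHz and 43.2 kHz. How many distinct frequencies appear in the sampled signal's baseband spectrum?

5

fs/2 = 16.4 kHz.
57.2 kHz mod fs = 24.4 kHz.
24.4 kHz > fs/2 = 16.4 kHz, folds to fs − 24.4 kHz = 8.4 kHz.
147.4 kHz mod fs = 16.2 kHz.
16.2 kHz ≤ fs/2 = 16.4 kHz, appears at 16.2 kHz.
27.8 kHz > fs/2 = 16.4 kHz, folds to fs − 27.8 kHz = 5 kHz.
96.8 kHz mod fs = 31.2 kHz.
31.2 kHz > fs/2 = 16.4 kHz, folds to fs − 31.2 kHz = 1.6 kHz.
43.2 kHz mod fs = 10.4 kHz.
10.4 kHz ≤ fs/2 = 16.4 kHz, appears at 10.4 kHz.
Distinct values: {1.6 kHz, 5 kHz, 8.4 kHz, 10.4 kHz, 16.2 kHz} → 5.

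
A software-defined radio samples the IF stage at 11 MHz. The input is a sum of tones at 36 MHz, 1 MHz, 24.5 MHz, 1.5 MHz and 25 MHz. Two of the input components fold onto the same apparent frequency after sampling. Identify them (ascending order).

25 MHz, 36 MHz

fs/2 = 5.5 MHz.
36 MHz mod fs = 3 MHz.
3 MHz ≤ fs/2 = 5.5 MHz, appears at 3 MHz.
1 MHz ≤ fs/2 = 5.5 MHz, passes unchanged.
24.5 MHz mod fs = 2.5 MHz.
2.5 MHz ≤ fs/2 = 5.5 MHz, appears at 2.5 MHz.
1.5 MHz ≤ fs/2 = 5.5 MHz, passes unchanged.
25 MHz mod fs = 3 MHz.
3 MHz ≤ fs/2 = 5.5 MHz, appears at 3 MHz.
25 MHz and 36 MHz both map to 3 MHz.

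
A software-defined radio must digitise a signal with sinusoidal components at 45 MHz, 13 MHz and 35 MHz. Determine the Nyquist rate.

Highest-frequency component: 45 MHz.
Nyquist rate = 2 × 45 MHz = 90 MHz.

90 MHz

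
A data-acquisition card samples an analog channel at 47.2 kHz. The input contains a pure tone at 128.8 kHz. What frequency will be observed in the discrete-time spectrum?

128.8 kHz mod fs = 34.4 kHz.
34.4 kHz > fs/2 = 23.6 kHz, folds to fs − 34.4 kHz = 12.8 kHz.

12.8 kHz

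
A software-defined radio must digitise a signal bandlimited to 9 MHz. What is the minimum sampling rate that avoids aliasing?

18 MHz

Nyquist rate = 2 × 9 MHz = 18 MHz.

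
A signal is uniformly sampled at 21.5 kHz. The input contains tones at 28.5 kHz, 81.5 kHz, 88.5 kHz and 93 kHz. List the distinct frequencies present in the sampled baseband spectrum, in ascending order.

2.5 kHz, 4.5 kHz, 7 kHz

fs/2 = 10.75 kHz.
28.5 kHz mod fs = 7 kHz.
7 kHz ≤ fs/2 = 10.75 kHz, appears at 7 kHz.
81.5 kHz mod fs = 17 kHz.
17 kHz > fs/2 = 10.75 kHz, folds to fs − 17 kHz = 4.5 kHz.
88.5 kHz mod fs = 2.5 kHz.
2.5 kHz ≤ fs/2 = 10.75 kHz, appears at 2.5 kHz.
93 kHz mod fs = 7 kHz.
7 kHz ≤ fs/2 = 10.75 kHz, appears at 7 kHz.
Distinct values: {2.5 kHz, 4.5 kHz, 7 kHz}.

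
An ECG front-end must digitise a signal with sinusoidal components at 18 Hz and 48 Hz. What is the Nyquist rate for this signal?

96 Hz

Highest-frequency component: 48 Hz.
Nyquist rate = 2 × 48 Hz = 96 Hz.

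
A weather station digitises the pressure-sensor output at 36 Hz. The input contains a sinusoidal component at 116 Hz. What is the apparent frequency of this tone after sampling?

8 Hz

116 Hz mod fs = 8 Hz.
8 Hz ≤ fs/2 = 18 Hz, appears at 8 Hz.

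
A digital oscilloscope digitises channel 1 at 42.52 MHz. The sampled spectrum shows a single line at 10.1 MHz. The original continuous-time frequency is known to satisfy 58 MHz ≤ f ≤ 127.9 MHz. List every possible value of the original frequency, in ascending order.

74.94 MHz, 95.14 MHz, 117.46 MHz

Frequencies that alias to 10.1 MHz are k·fs ± 10.1 MHz for integer k ≥ 0.
k=0: 10.1 MHz.
k=1: 32.42 MHz, 52.62 MHz.
k=2: 74.94 MHz, 95.14 MHz.
k=3: 117.46 MHz, 137.66 MHz.
k=4: 159.98 MHz, 180.18 MHz.
Within [58 MHz, 127.9 MHz]: 74.94 MHz, 95.14 MHz, 117.46 MHz.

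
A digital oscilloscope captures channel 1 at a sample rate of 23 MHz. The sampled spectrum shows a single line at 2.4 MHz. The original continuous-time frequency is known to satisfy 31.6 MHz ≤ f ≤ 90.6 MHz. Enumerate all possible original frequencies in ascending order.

Frequencies that alias to 2.4 MHz are k·fs ± 2.4 MHz for integer k ≥ 0.
k=0: 2.4 MHz.
k=1: 20.6 MHz, 25.4 MHz.
k=2: 43.6 MHz, 48.4 MHz.
k=3: 66.6 MHz, 71.4 MHz.
k=4: 89.6 MHz, 94.4 MHz.
k=5: 112.6 MHz, 117.4 MHz.
Within [31.6 MHz, 90.6 MHz]: 43.6 MHz, 48.4 MHz, 66.6 MHz, 71.4 MHz, 89.6 MHz.

43.6 MHz, 48.4 MHz, 66.6 MHz, 71.4 MHz, 89.6 MHz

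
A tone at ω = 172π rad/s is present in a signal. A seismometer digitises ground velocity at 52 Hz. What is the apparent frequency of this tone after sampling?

ω = 172π rad/s → f = ω/(2π) = 86 Hz.
86 Hz mod fs = 34 Hz.
34 Hz > fs/2 = 26 Hz, folds to fs − 34 Hz = 18 Hz.

18 Hz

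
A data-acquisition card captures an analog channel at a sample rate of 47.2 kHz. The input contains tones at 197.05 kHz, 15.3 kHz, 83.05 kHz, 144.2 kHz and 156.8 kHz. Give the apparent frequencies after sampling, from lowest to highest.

fs/2 = 23.6 kHz.
197.05 kHz mod fs = 8.25 kHz.
8.25 kHz ≤ fs/2 = 23.6 kHz, appears at 8.25 kHz.
15.3 kHz ≤ fs/2 = 23.6 kHz, passes unchanged.
83.05 kHz mod fs = 35.85 kHz.
35.85 kHz > fs/2 = 23.6 kHz, folds to fs − 35.85 kHz = 11.35 kHz.
144.2 kHz mod fs = 2.6 kHz.
2.6 kHz ≤ fs/2 = 23.6 kHz, appears at 2.6 kHz.
156.8 kHz mod fs = 15.2 kHz.
15.2 kHz ≤ fs/2 = 23.6 kHz, appears at 15.2 kHz.
Distinct values: {2.6 kHz, 8.25 kHz, 11.35 kHz, 15.2 kHz, 15.3 kHz}.

2.6 kHz, 8.25 kHz, 11.35 kHz, 15.2 kHz, 15.3 kHz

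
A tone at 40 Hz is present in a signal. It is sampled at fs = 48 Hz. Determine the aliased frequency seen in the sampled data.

8 Hz

40 Hz > fs/2 = 24 Hz, folds to fs − 40 Hz = 8 Hz.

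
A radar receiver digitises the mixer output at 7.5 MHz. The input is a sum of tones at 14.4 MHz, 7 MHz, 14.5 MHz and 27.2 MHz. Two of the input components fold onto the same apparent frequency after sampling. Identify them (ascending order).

fs/2 = 3.75 MHz.
14.4 MHz mod fs = 6.9 MHz.
6.9 MHz > fs/2 = 3.75 MHz, folds to fs − 6.9 MHz = 0.6 MHz.
7 MHz > fs/2 = 3.75 MHz, folds to fs − 7 MHz = 0.5 MHz.
14.5 MHz mod fs = 7 MHz.
7 MHz > fs/2 = 3.75 MHz, folds to fs − 7 MHz = 0.5 MHz.
27.2 MHz mod fs = 4.7 MHz.
4.7 MHz > fs/2 = 3.75 MHz, folds to fs − 4.7 MHz = 2.8 MHz.
7 MHz and 14.5 MHz both map to 0.5 MHz.

7 MHz, 14.5 MHz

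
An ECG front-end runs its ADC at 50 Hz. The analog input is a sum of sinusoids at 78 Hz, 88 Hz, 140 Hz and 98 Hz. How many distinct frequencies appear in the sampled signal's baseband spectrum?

4

fs/2 = 25 Hz.
78 Hz mod fs = 28 Hz.
28 Hz > fs/2 = 25 Hz, folds to fs − 28 Hz = 22 Hz.
88 Hz mod fs = 38 Hz.
38 Hz > fs/2 = 25 Hz, folds to fs − 38 Hz = 12 Hz.
140 Hz mod fs = 40 Hz.
40 Hz > fs/2 = 25 Hz, folds to fs − 40 Hz = 10 Hz.
98 Hz mod fs = 48 Hz.
48 Hz > fs/2 = 25 Hz, folds to fs − 48 Hz = 2 Hz.
Distinct values: {2 Hz, 10 Hz, 12 Hz, 22 Hz} → 4.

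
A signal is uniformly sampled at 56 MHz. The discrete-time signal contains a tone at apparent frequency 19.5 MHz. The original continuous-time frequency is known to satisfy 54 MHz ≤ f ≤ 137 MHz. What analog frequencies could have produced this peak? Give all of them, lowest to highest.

Frequencies that alias to 19.5 MHz are k·fs ± 19.5 MHz for integer k ≥ 0.
k=0: 19.5 MHz.
k=1: 36.5 MHz, 75.5 MHz.
k=2: 92.5 MHz, 131.5 MHz.
k=3: 148.5 MHz, 187.5 MHz.
Within [54 MHz, 137 MHz]: 75.5 MHz, 92.5 MHz, 131.5 MHz.

75.5 MHz, 92.5 MHz, 131.5 MHz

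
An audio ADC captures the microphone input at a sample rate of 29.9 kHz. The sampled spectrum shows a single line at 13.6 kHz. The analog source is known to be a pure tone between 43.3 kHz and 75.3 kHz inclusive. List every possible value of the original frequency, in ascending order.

Frequencies that alias to 13.6 kHz are k·fs ± 13.6 kHz for integer k ≥ 0.
k=0: 13.6 kHz.
k=1: 16.3 kHz, 43.5 kHz.
k=2: 46.2 kHz, 73.4 kHz.
k=3: 76.1 kHz, 103.3 kHz.
Within [43.3 kHz, 75.3 kHz]: 43.5 kHz, 46.2 kHz, 73.4 kHz.

43.5 kHz, 46.2 kHz, 73.4 kHz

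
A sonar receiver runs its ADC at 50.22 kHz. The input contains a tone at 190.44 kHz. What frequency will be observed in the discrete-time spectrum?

190.44 kHz mod fs = 39.78 kHz.
39.78 kHz > fs/2 = 25.11 kHz, folds to fs − 39.78 kHz = 10.44 kHz.

10.44 kHz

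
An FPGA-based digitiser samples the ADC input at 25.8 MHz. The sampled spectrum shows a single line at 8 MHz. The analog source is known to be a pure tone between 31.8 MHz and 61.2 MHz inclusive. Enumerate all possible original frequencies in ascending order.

33.8 MHz, 43.6 MHz, 59.6 MHz

Frequencies that alias to 8 MHz are k·fs ± 8 MHz for integer k ≥ 0.
k=0: 8 MHz.
k=1: 17.8 MHz, 33.8 MHz.
k=2: 43.6 MHz, 59.6 MHz.
k=3: 69.4 MHz, 85.4 MHz.
Within [31.8 MHz, 61.2 MHz]: 33.8 MHz, 43.6 MHz, 59.6 MHz.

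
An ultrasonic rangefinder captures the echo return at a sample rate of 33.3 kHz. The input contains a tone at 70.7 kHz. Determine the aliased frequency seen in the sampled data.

4.1 kHz

70.7 kHz mod fs = 4.1 kHz.
4.1 kHz ≤ fs/2 = 16.65 kHz, appears at 4.1 kHz.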